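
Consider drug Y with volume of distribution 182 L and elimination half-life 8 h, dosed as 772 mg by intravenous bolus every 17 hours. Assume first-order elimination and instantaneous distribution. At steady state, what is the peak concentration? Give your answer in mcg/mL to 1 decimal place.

5.5 mcg/mL

τ/t½ = 17/8 ≈ 2.125, so fraction remaining f = (1/2)^(17/8) ≈ 0.2293.
At steady state, accumulation factor R = 1/(1 − e^(−kτ)) ≈ 1.2975.
Single-dose peak C₀ = D/Vd = 772/182 ≈ 4.242 mcg/mL.
Steady-state peak Cmax,ss = C₀·R ≈ 4.242 × 1.2975 ≈ 5.504 mcg/mL.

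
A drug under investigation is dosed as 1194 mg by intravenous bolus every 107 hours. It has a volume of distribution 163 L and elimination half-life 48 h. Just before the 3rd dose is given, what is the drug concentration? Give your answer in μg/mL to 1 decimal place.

f = (1/2)^(τ/t½) = (1/2)^(107/48) ≈ 0.2133.
C₀ = D/Vd = 1194/163 ≈ 7.325 μg/mL.
Before the 3rd dose, 2 doses have been given. Superposition: Cmin = C₀·(f + f²).
≈ 7.325 × (0.2133 + 0.0455) ≈ 7.325 × 0.2588 ≈ 1.896 μg/mL.

1.9 μg/mL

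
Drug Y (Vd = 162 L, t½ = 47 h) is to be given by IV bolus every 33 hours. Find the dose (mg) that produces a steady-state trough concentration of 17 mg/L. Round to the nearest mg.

1726 mg

τ/t½ = 33/47 ≈ 0.70213, so f = (1/2)^(33/47) ≈ 0.614665.
Cmin,ss = (D/Vd)·f/(1−f), so D = Cmin,ss·Vd·(1−f)/f.
D = 17 × 162 × (1−f)/f ≈ 17 × 162 × 0.62690 ≈ 1726.48 mg.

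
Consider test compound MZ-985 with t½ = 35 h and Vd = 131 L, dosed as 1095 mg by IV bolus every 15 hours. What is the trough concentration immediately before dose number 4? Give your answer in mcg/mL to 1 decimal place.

f = (1/2)^(τ/t½) = (1/2)^(15/35) ≈ 0.7430.
C₀ = D/Vd = 1095/131 ≈ 8.359 mcg/mL.
Before the 4th dose, 3 doses have been given. Superposition: Cmin = C₀·(f + f² + … + f^3).
≈ 8.359 × (0.7430 + 0.5520 + 0.4102) ≈ 8.359 × 1.7052 ≈ 14.254 mcg/mL.

14.3 mcg/mL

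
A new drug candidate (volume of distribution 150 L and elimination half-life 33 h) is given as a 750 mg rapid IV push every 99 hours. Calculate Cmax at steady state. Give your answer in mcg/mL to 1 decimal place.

The dosing interval is 3 half-lives, so f = 2^(−3) = 0.125.
Accumulation ratio R = 1/(1 − f) = 1/0.875 = 8/7.
Single-dose peak C₀ = D/Vd = 750/150 = 5 mcg/mL.
Steady-state peak Cmax,ss = C₀·R = 5 × 8/7 ≈ 5.714 mcg/mL.

5.7 mcg/mL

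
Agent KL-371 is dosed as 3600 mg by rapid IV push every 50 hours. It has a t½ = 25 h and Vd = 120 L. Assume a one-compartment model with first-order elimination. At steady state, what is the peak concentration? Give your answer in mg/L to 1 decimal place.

40.0 mg/L

The dosing interval is 2 half-lives, so f = 2^(−2) = 0.25.
At steady state, R = 1/(1 − 0.25) = 4/3.
Single-dose peak C₀ = D/Vd = 3600/120 = 30 mg/L.
Steady-state peak Cmax,ss = C₀·R = 30 × 4/3 ≈ 40.000 mg/L.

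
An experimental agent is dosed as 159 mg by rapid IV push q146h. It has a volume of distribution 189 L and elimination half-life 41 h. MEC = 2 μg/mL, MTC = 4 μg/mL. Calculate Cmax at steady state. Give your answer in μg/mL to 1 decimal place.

τ/t½ = 146/41 ≈ 3.561, so fraction remaining f = (1/2)^(146/41) ≈ 0.0847.
At steady state, accumulation factor R = 1/(1 − e^(−kτ)) ≈ 1.0925.
Each bolus raises the concentration by D/Vd = 159/189 ≈ 0.841 μg/mL.
Steady-state peak Cmax,ss = C₀·R ≈ 0.841 × 1.0925 ≈ 0.919 μg/mL.
Peak 0.9 μg/mL vs MTC 4 μg/mL: below toxic threshold.

0.9 μg/mL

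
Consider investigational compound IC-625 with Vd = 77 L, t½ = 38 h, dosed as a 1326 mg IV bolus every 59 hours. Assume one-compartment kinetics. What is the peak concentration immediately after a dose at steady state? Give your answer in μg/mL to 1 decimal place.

τ/t½ = 59/38 ≈ 1.5526, so fraction remaining f = (1/2)^(59/38) ≈ 0.3409.
At steady state, accumulation factor R = 1/(1 − e^(−kτ)) ≈ 1.5172.
Single-dose peak C₀ = D/Vd = 1326/77 ≈ 17.221 μg/mL.
Cmax,ss = C₀/(1 − f) ≈ 17.221/0.6591 ≈ 26.128 μg/mL.

26.1 μg/mL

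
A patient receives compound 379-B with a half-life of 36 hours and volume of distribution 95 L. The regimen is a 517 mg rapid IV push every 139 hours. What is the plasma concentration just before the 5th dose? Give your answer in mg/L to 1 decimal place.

0.4 mg/L

f = (1/2)^(τ/t½) = (1/2)^(139/36) ≈ 0.0688.
C₀ = D/Vd = 517/95 ≈ 5.442 mg/L.
Before the 5th dose, 4 doses have been given. Superposition: Cmin = C₀·(f + f² + … + f^4).
≈ 5.442 × (0.0688 + 0.0047 + 0.0003 + 0.0000) ≈ 5.442 × 0.0738 ≈ 0.402 mg/L.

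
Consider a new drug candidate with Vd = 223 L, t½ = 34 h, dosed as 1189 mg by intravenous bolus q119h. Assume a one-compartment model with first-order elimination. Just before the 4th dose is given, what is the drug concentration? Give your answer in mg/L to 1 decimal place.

0.5 mg/L

f = (1/2)^(τ/t½) = (1/2)^(119/34) ≈ 0.0884.
C₀ = D/Vd = 1189/223 ≈ 5.332 mg/L.
Before the 4th dose, 3 doses have been given. Superposition: Cmin = C₀·(f + f² + … + f^3).
≈ 5.332 × (0.0884 + 0.0078 + 0.0007) ≈ 5.332 × 0.0969 ≈ 0.517 mg/L.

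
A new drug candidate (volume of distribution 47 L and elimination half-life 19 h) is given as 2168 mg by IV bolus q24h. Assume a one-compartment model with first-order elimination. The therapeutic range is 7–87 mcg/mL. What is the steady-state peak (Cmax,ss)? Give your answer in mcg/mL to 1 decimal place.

Over one 24-h interval, 24/19 ≈ 1.2632 half-lives elapse, leaving f ≈ 0.4166 of each dose.
Accumulation ratio R = 1/(1 − f) ≈ 1/0.5834 ≈ 1.7141.
Each bolus raises the concentration by D/Vd = 2168/47 ≈ 46.128 mcg/mL.
Steady-state peak Cmax,ss = C₀·R ≈ 46.128 × 1.7141 ≈ 79.068 mcg/mL.
Peak 79.1 mcg/mL vs MTC 87 mcg/mL: below toxic threshold.

79.1 mcg/mL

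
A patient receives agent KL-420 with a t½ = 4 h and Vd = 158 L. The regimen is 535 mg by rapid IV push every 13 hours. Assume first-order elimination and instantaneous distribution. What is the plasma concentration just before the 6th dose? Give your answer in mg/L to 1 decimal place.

f = (1/2)^(τ/t½) = (1/2)^(13/4) ≈ 0.1051.
C₀ = D/Vd = 535/158 ≈ 3.386 mg/L.
Before the 6th dose, 5 doses have been given. Superposition: Cmin = C₀·(f + f² + … + f^5).
≈ 3.386 × (0.1051 + 0.0110 + 0.0012 + 0.0001 + 0.0000) ≈ 3.386 × 0.1174 ≈ 0.398 mg/L.

0.4 mg/L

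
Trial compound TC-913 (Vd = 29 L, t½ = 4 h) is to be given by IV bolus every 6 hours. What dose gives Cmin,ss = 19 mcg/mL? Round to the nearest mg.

1007 mg

τ/t½ = 6/4 ≈ 1.5, so f = (1/2)^(6/4) ≈ 0.353553.
Cmin,ss = (D/Vd)·f/(1−f), so D = Cmin,ss·Vd·(1−f)/f.
D = 19 × 29 × (1−f)/f ≈ 19 × 29 × 1.82843 ≈ 1007.46 mg.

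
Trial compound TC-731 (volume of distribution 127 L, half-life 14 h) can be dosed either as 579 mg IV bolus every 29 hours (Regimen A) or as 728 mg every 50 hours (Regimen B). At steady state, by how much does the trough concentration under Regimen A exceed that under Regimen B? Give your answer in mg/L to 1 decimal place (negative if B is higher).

Regimen A: f = (1/2)^(29/14) ≈ 0.2379; Cmin,ss = (579/127)·f/(1−f) ≈ 1.423 mg/L.
Regimen B: f = (1/2)^(50/14) ≈ 0.0841; Cmin,ss = (728/127)·f/(1−f) ≈ 0.526 mg/L.
Difference ≈ 1.423 − 0.526 ≈ 0.897 mg/L.

0.9 mg/L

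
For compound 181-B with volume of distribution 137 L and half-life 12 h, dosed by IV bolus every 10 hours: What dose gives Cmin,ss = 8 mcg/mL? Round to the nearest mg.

τ/t½ = 10/12 ≈ 0.83333, so f = (1/2)^(10/12) ≈ 0.561231.
Cmin,ss = (D/Vd)·f/(1−f), so D = Cmin,ss·Vd·(1−f)/f.
D = 8 × 137 × (1−f)/f ≈ 8 × 137 × 0.78180 ≈ 856.85 mg.

857 mg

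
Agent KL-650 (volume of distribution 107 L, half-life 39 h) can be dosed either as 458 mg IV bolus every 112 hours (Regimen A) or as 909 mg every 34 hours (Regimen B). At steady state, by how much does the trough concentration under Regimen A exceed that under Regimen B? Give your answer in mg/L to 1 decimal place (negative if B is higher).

Regimen A: f = (1/2)^(112/39) ≈ 0.1366; Cmin,ss = (458/107)·f/(1−f) ≈ 0.677 mg/L.
Regimen B: f = (1/2)^(34/39) ≈ 0.5465; Cmin,ss = (909/107)·f/(1−f) ≈ 10.237 mg/L.
Difference ≈ 0.677 − 10.237 ≈ -9.560 mg/L.

-9.6 mg/L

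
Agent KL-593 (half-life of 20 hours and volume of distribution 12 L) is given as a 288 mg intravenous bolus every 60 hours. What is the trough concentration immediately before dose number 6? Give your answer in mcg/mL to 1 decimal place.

f = (1/2)^(τ/t½) = (1/2)^(60/20) ≈ 0.1250.
C₀ = D/Vd = 288/12 ≈ 24.000 mcg/mL.
Before the 6th dose, 5 doses have been given. Superposition: Cmin = C₀·(f + f² + … + f^5).
≈ 24.000 × (0.1250 + 0.0156 + 0.0020 + 0.0002 + 0.0000) ≈ 24.000 × 0.1428 ≈ 3.427 mcg/mL.

3.4 mcg/mL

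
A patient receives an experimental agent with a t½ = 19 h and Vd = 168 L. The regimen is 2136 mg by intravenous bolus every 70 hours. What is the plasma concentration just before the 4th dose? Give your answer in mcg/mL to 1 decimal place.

1.1 mcg/mL

f = (1/2)^(τ/t½) = (1/2)^(70/19) ≈ 0.0778.
C₀ = D/Vd = 2136/168 ≈ 12.714 mcg/mL.
Before the 4th dose, 3 doses have been given. Superposition: Cmin = C₀·(f + f² + … + f^3).
≈ 12.714 × (0.0778 + 0.0061 + 0.0005) ≈ 12.714 × 0.0844 ≈ 1.073 mcg/mL.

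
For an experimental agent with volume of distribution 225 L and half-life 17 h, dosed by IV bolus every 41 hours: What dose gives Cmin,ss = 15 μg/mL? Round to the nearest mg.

τ/t½ = 41/17 ≈ 2.4118, so f = (1/2)^(41/17) ≈ 0.187926.
Cmin,ss = (D/Vd)·f/(1−f), so D = Cmin,ss·Vd·(1−f)/f.
D = 15 × 225 × (1−f)/f ≈ 15 × 225 × 4.32124 ≈ 14584.19 mg.

14584 mg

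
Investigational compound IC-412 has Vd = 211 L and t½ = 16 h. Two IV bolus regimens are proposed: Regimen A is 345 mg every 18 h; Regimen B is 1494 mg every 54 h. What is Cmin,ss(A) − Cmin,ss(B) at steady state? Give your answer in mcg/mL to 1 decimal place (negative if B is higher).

0.6 mcg/mL

Regimen A: f = (1/2)^(18/16) ≈ 0.4585; Cmin,ss = (345/211)·f/(1−f) ≈ 1.384 mcg/mL.
Regimen B: f = (1/2)^(54/16) ≈ 0.0964; Cmin,ss = (1494/211)·f/(1−f) ≈ 0.755 mcg/mL.
Difference ≈ 1.384 − 0.755 ≈ 0.629 mcg/mL.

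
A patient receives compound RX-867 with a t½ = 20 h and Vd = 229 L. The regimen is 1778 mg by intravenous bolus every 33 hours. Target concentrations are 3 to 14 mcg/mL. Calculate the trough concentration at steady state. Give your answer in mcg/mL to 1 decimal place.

τ/t½ = 33/20 ≈ 1.65, so fraction remaining f = (1/2)^(33/20) ≈ 0.3186.
Accumulation ratio R = 1/(1 − f) ≈ 1/0.6814 ≈ 1.4676.
Each bolus raises the concentration by D/Vd = 1778/229 ≈ 7.764 mcg/mL.
Cmax,ss = C₀/(1 − f) ≈ 7.764/0.6814 ≈ 11.394 mcg/mL.
Steady-state trough Cmin,ss = Cmax,ss·f ≈ 11.394 × 0.3186 ≈ 3.630 mcg/mL.
Trough 3.6 mcg/mL vs MEC 3 mcg/mL: adequate.

3.6 mcg/mL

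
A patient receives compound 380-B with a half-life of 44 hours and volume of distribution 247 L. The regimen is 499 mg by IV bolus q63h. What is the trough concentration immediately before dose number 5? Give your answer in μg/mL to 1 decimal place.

1.2 μg/mL

f = (1/2)^(τ/t½) = (1/2)^(63/44) ≈ 0.3707.
C₀ = D/Vd = 499/247 ≈ 2.020 μg/mL.
Before the 5th dose, 4 doses have been given. Superposition: Cmin = C₀·(f + f² + … + f^4).
≈ 2.020 × (0.3707 + 0.1374 + 0.0509 + 0.0189) ≈ 2.020 × 0.5779 ≈ 1.167 μg/mL.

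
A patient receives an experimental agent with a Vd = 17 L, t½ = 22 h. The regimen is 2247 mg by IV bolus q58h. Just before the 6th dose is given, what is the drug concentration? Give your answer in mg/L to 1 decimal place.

f = (1/2)^(τ/t½) = (1/2)^(58/22) ≈ 0.1608.
C₀ = D/Vd = 2247/17 ≈ 132.176 mg/L.
Before the 6th dose, 5 doses have been given. Superposition: Cmin = C₀·(f + f² + … + f^5).
≈ 132.176 × (0.1608 + 0.0259 + 0.0042 + 0.0007 + 0.0001) ≈ 132.176 × 0.1917 ≈ 25.338 mg/L.

25.3 mg/L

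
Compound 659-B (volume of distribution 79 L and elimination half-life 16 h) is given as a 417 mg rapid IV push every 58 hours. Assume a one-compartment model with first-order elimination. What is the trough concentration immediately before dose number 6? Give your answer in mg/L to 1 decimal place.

0.5 mg/L

f = (1/2)^(τ/t½) = (1/2)^(58/16) ≈ 0.0811.
C₀ = D/Vd = 417/79 ≈ 5.278 mg/L.
Before the 6th dose, 5 doses have been given. Superposition: Cmin = C₀·(f + f² + … + f^5).
≈ 5.278 × (0.0811 + 0.0066 + 0.0005 + 0.0000 + 0.0000) ≈ 5.278 × 0.0882 ≈ 0.466 mg/L.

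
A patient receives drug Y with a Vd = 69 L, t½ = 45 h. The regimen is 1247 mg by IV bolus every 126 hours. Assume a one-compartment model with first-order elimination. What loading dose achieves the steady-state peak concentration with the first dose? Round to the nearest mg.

1456 mg

f = (1/2)^(126/45) ≈ 0.143587; accumulation ratio R = 1/(1−f) ≈ 1.16766.
Loading dose to hit Cmax,ss on first dose: D_load = D_maint·R ≈ 1247 × 1.16766 ≈ 1456.07 mg.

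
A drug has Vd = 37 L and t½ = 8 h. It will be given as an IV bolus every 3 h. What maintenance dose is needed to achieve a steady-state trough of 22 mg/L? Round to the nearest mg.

242 mg

τ/t½ = 3/8 ≈ 0.375, so f = (1/2)^(3/8) ≈ 0.771105.
Cmin,ss = (D/Vd)·f/(1−f), so D = Cmin,ss·Vd·(1−f)/f.
D = 22 × 37 × (1−f)/f ≈ 22 × 37 × 0.29684 ≈ 241.63 mg.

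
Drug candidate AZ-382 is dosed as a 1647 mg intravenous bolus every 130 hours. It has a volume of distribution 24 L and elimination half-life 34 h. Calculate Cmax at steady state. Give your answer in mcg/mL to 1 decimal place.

Over one 130-h interval, 130/34 ≈ 3.8235 half-lives elapse, leaving f ≈ 0.0706 of each dose.
Accumulation ratio R = 1/(1 − f) ≈ 1/0.9294 ≈ 1.0760.
Each bolus raises the concentration by D/Vd = 1647/24 ≈ 68.625 mcg/mL.
Steady-state peak Cmax,ss = C₀·R ≈ 68.625 × 1.0760 ≈ 73.841 mcg/mL.

73.8 mcg/mL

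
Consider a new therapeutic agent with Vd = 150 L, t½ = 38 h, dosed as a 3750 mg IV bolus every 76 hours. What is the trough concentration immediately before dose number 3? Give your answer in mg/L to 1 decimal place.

f = (1/2)^(τ/t½) = (1/2)^(76/38) ≈ 0.2500.
C₀ = D/Vd = 3750/150 ≈ 25.000 mg/L.
Before the 3rd dose, 2 doses have been given. Superposition: Cmin = C₀·(f + f²).
≈ 25.000 × (0.2500 + 0.0625) ≈ 25.000 × 0.3125 ≈ 7.812 mg/L.

7.8 mg/L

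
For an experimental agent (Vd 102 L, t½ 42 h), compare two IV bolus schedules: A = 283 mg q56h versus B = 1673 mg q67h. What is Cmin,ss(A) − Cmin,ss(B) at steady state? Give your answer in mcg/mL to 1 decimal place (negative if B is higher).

-6.3 mcg/mL

Regimen A: f = (1/2)^(56/42) ≈ 0.3969; Cmin,ss = (283/102)·f/(1−f) ≈ 1.826 mcg/mL.
Regimen B: f = (1/2)^(67/42) ≈ 0.3310; Cmin,ss = (1673/102)·f/(1−f) ≈ 8.115 mcg/mL.
Difference ≈ 1.826 − 8.115 ≈ -6.289 mcg/mL.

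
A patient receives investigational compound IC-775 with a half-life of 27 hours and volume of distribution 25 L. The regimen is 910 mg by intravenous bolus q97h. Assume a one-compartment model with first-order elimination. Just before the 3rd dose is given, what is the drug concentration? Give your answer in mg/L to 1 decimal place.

3.3 mg/L

f = (1/2)^(τ/t½) = (1/2)^(97/27) ≈ 0.0829.
C₀ = D/Vd = 910/25 ≈ 36.400 mg/L.
Before the 3rd dose, 2 doses have been given. Superposition: Cmin = C₀·(f + f²).
≈ 36.400 × (0.0829 + 0.0069) ≈ 36.400 × 0.0898 ≈ 3.269 mg/L.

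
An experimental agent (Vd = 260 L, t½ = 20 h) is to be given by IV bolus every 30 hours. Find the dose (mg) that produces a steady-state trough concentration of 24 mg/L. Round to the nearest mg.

11409 mg

τ/t½ = 30/20 ≈ 1.5, so f = (1/2)^(30/20) ≈ 0.353553.
Cmin,ss = (D/Vd)·f/(1−f), so D = Cmin,ss·Vd·(1−f)/f.
D = 24 × 260 × (1−f)/f ≈ 24 × 260 × 1.82843 ≈ 11409.40 mg.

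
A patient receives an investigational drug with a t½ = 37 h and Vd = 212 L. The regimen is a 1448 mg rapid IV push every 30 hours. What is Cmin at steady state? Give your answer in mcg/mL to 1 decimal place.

τ/t½ = 30/37 ≈ 0.81081, so fraction remaining f = (1/2)^(30/37) ≈ 0.5701.
Accumulation ratio R = 1/(1 − f) ≈ 1/0.4299 ≈ 2.3261.
Single-dose peak C₀ = D/Vd = 1448/212 ≈ 6.830 mcg/mL.
Steady-state peak Cmax,ss = C₀·R ≈ 6.830 × 2.3261 ≈ 15.887 mcg/mL.
One interval later, Cmin,ss = Cmax,ss·e^(−kτ) ≈ 15.887 × 0.5701 ≈ 9.057 mcg/mL.

9.1 mcg/mL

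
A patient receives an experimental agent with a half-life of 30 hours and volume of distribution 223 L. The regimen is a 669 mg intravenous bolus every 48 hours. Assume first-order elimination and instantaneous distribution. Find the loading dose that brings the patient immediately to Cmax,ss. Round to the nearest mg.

f = (1/2)^(48/30) ≈ 0.329877; accumulation ratio R = 1/(1−f) ≈ 1.49226.
Loading dose to hit Cmax,ss on first dose: D_load = D_maint·R ≈ 669 × 1.49226 ≈ 998.32 mg.

998 mg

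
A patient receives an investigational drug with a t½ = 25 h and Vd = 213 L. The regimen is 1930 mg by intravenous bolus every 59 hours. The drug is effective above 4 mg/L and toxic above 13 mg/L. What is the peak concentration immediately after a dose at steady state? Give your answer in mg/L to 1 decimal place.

11.3 mg/L

Over one 59-h interval, 59/25 ≈ 2.36 half-lives elapse, leaving f ≈ 0.1948 of each dose.
At steady state, accumulation factor R = 1/(1 − e^(−kτ)) ≈ 1.2419.
Each bolus raises the concentration by D/Vd = 1930/213 ≈ 9.061 mg/L.
Cmax,ss = C₀/(1 − f) ≈ 9.061/0.8052 ≈ 11.253 mg/L.
Peak 11.3 mg/L vs MTC 13 mg/L: below toxic threshold.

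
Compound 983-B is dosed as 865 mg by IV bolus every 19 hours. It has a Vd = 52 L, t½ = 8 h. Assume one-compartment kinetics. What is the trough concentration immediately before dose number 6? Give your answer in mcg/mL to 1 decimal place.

4.0 mcg/mL

f = (1/2)^(τ/t½) = (1/2)^(19/8) ≈ 0.1928.
C₀ = D/Vd = 865/52 ≈ 16.635 mcg/mL.
Before the 6th dose, 5 doses have been given. Superposition: Cmin = C₀·(f + f² + … + f^5).
≈ 16.635 × (0.1928 + 0.0372 + 0.0072 + 0.0014 + 0.0003) ≈ 16.635 × 0.2389 ≈ 3.974 mcg/mL.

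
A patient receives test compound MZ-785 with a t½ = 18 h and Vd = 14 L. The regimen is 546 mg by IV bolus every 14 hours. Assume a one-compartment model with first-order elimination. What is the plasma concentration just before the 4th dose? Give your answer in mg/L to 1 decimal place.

43.8 mg/L

f = (1/2)^(τ/t½) = (1/2)^(14/18) ≈ 0.5833.
C₀ = D/Vd = 546/14 ≈ 39.000 mg/L.
Before the 4th dose, 3 doses have been given. Superposition: Cmin = C₀·(f + f² + … + f^3).
≈ 39.000 × (0.5833 + 0.3402 + 0.1985) ≈ 39.000 × 1.1220 ≈ 43.758 mg/L.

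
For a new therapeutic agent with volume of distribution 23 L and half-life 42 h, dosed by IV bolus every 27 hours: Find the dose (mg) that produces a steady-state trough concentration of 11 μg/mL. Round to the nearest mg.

τ/t½ = 27/42 ≈ 0.64286, so f = (1/2)^(27/42) ≈ 0.640443.
Cmin,ss = (D/Vd)·f/(1−f), so D = Cmin,ss·Vd·(1−f)/f.
D = 11 × 23 × (1−f)/f ≈ 11 × 23 × 0.56142 ≈ 142.04 mg.

142 mg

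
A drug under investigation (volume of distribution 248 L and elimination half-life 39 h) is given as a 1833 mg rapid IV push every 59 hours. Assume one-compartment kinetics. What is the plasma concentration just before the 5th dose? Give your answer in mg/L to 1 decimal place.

f = (1/2)^(τ/t½) = (1/2)^(59/39) ≈ 0.3504.
C₀ = D/Vd = 1833/248 ≈ 7.391 mg/L.
Before the 5th dose, 4 doses have been given. Superposition: Cmin = C₀·(f + f² + … + f^4).
≈ 7.391 × (0.3504 + 0.1228 + 0.0430 + 0.0151) ≈ 7.391 × 0.5313 ≈ 3.927 mg/L.

3.9 mg/L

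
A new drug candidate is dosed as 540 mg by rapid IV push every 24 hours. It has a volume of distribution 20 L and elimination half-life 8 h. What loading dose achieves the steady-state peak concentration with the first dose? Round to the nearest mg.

f = (1/2)^(24/8) ≈ 0.125000; accumulation ratio R = 1/(1−f) ≈ 1.14286.
Loading dose to hit Cmax,ss on first dose: D_load = D_maint·R ≈ 540 × 1.14286 ≈ 617.14 mg.

617 mg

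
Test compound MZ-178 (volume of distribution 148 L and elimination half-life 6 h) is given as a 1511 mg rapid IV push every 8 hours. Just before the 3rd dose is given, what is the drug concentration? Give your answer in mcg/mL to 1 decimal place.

f = (1/2)^(τ/t½) = (1/2)^(8/6) ≈ 0.3969.
C₀ = D/Vd = 1511/148 ≈ 10.209 mcg/mL.
Before the 3rd dose, 2 doses have been given. Superposition: Cmin = C₀·(f + f²).
≈ 10.209 × (0.3969 + 0.1575) ≈ 10.209 × 0.5544 ≈ 5.660 mcg/mL.

5.7 mcg/mL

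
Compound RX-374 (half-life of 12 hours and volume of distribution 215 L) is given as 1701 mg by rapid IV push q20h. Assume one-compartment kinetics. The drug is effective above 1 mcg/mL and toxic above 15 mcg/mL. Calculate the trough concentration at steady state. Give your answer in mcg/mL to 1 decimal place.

k = ln2/t½ = ln2/12 ≈ 0.057762 h⁻¹; fraction remaining f = e^(−kτ) = e^(−0.057762×20) ≈ 0.3150.
Single-dose peak C₀ = D/Vd = 1701/215 ≈ 7.912 mcg/mL.
Steady-state trough Cmin,ss = C₀·f/(1−f) ≈ 7.912 × 0.3150/0.6850 ≈ 3.638 mcg/mL.
Trough 3.6 mcg/mL vs MEC 1 mcg/mL: adequate.

3.6 mcg/mL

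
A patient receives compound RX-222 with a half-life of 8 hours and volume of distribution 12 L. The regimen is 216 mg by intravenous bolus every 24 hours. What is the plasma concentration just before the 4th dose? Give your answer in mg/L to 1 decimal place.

f = (1/2)^(τ/t½) = (1/2)^(24/8) ≈ 0.1250.
C₀ = D/Vd = 216/12 ≈ 18.000 mg/L.
Before the 4th dose, 3 doses have been given. Superposition: Cmin = C₀·(f + f² + … + f^3).
≈ 18.000 × (0.1250 + 0.0156 + 0.0020) ≈ 18.000 × 0.1426 ≈ 2.567 mg/L.

2.6 mg/L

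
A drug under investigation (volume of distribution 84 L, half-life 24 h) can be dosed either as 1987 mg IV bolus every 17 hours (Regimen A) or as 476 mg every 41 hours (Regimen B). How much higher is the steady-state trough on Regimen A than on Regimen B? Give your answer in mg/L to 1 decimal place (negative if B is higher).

Regimen A: f = (1/2)^(17/24) ≈ 0.6120; Cmin,ss = (1987/84)·f/(1−f) ≈ 37.311 mg/L.
Regimen B: f = (1/2)^(41/24) ≈ 0.3060; Cmin,ss = (476/84)·f/(1−f) ≈ 2.499 mg/L.
Difference ≈ 37.311 − 2.499 ≈ 34.812 mg/L.

34.8 mg/L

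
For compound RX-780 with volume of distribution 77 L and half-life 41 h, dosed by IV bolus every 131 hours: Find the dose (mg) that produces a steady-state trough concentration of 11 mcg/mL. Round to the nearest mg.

τ/t½ = 131/41 ≈ 3.1951, so f = (1/2)^(131/41) ≈ 0.109187.
Cmin,ss = (D/Vd)·f/(1−f), so D = Cmin,ss·Vd·(1−f)/f.
D = 11 × 77 × (1−f)/f ≈ 11 × 77 × 8.15860 ≈ 6910.33 mg.

6910 mg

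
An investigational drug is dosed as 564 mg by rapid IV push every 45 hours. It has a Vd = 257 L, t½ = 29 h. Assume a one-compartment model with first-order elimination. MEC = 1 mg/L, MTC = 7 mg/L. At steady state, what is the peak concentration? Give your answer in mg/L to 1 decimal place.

τ/t½ = 45/29 ≈ 1.5517, so fraction remaining f = (1/2)^(45/29) ≈ 0.3411.
Accumulation ratio R = 1/(1 − f) ≈ 1/0.6589 ≈ 1.5177.
Each bolus raises the concentration by D/Vd = 564/257 ≈ 2.195 mg/L.
Steady-state peak Cmax,ss = C₀·R ≈ 2.195 × 1.5177 ≈ 3.331 mg/L.
Peak 3.3 mg/L vs MTC 7 mg/L: below toxic threshold.

3.3 mg/L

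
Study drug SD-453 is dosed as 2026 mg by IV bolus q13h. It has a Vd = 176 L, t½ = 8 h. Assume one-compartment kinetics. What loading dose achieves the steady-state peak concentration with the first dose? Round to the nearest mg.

f = (1/2)^(13/8) ≈ 0.324210; accumulation ratio R = 1/(1−f) ≈ 1.47975.
Loading dose to hit Cmax,ss on first dose: D_load = D_maint·R ≈ 2026 × 1.47975 ≈ 2997.97 mg.

2998 mg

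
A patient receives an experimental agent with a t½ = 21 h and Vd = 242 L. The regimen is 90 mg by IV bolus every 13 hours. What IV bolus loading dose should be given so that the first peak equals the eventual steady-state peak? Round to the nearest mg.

258 mg

f = (1/2)^(13/21) ≈ 0.651101; accumulation ratio R = 1/(1−f) ≈ 2.86616.
Loading dose to hit Cmax,ss on first dose: D_load = D_maint·R ≈ 90 × 2.86616 ≈ 257.95 mg.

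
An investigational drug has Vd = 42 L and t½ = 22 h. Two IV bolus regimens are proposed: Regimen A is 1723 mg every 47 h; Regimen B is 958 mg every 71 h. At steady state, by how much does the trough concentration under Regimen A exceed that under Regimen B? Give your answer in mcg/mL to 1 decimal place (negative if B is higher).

9.4 mcg/mL

Regimen A: f = (1/2)^(47/22) ≈ 0.2275; Cmin,ss = (1723/42)·f/(1−f) ≈ 12.081 mcg/mL.
Regimen B: f = (1/2)^(71/22) ≈ 0.1068; Cmin,ss = (958/42)·f/(1−f) ≈ 2.727 mcg/mL.
Difference ≈ 12.081 − 2.727 ≈ 9.354 mcg/mL.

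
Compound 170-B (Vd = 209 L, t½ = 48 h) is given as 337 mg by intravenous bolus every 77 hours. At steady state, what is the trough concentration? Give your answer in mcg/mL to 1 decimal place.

0.8 mcg/mL

k = ln2/t½ = ln2/48 ≈ 0.014441 h⁻¹; fraction remaining f = e^(−kτ) = e^(−0.014441×77) ≈ 0.3289.
At steady state, accumulation factor R = 1/(1 − e^(−kτ)) ≈ 1.4901.
Single-dose peak C₀ = D/Vd = 337/209 ≈ 1.612 mcg/mL.
Cmax,ss = C₀/(1 − f) ≈ 1.612/0.6711 ≈ 2.402 mcg/mL.
Steady-state trough Cmin,ss = Cmax,ss·f ≈ 2.402 × 0.3289 ≈ 0.790 mcg/mL.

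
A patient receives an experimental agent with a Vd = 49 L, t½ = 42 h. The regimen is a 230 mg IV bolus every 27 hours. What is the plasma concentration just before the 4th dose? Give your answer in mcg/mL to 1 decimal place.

6.2 mcg/mL

f = (1/2)^(τ/t½) = (1/2)^(27/42) ≈ 0.6404.
C₀ = D/Vd = 230/49 ≈ 4.694 mcg/mL.
Before the 4th dose, 3 doses have been given. Superposition: Cmin = C₀·(f + f² + … + f^3).
≈ 4.694 × (0.6404 + 0.4101 + 0.2626) ≈ 4.694 × 1.3131 ≈ 6.164 mcg/mL.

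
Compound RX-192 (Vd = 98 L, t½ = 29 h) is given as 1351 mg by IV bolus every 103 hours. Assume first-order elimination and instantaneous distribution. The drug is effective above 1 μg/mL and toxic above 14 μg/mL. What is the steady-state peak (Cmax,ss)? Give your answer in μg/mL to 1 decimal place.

15.1 μg/mL

τ/t½ = 103/29 ≈ 3.5517, so fraction remaining f = (1/2)^(103/29) ≈ 0.0853.
Accumulation ratio R = 1/(1 − f) ≈ 1/0.9147 ≈ 1.0933.
Single-dose peak C₀ = D/Vd = 1351/98 ≈ 13.786 μg/mL.
Steady-state peak Cmax,ss = C₀·R ≈ 13.786 × 1.0933 ≈ 15.072 μg/mL.
Peak 15.1 μg/mL vs MTC 14 μg/mL: exceeds toxic threshold.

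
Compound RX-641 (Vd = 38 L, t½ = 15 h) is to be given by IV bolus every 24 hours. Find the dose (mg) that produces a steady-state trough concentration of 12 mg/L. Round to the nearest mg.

926 mg

τ/t½ = 24/15 ≈ 1.6, so f = (1/2)^(24/15) ≈ 0.329877.
Cmin,ss = (D/Vd)·f/(1−f), so D = Cmin,ss·Vd·(1−f)/f.
D = 12 × 38 × (1−f)/f ≈ 12 × 38 × 2.03143 ≈ 926.33 mg.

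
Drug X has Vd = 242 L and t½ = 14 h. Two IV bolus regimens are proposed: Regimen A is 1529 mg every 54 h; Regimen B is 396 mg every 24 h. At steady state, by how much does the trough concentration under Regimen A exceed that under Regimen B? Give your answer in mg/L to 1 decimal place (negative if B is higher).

-0.2 mg/L

Regimen A: f = (1/2)^(54/14) ≈ 0.0690; Cmin,ss = (1529/242)·f/(1−f) ≈ 0.468 mg/L.
Regimen B: f = (1/2)^(24/14) ≈ 0.3048; Cmin,ss = (396/242)·f/(1−f) ≈ 0.717 mg/L.
Difference ≈ 0.468 − 0.717 ≈ -0.249 mg/L.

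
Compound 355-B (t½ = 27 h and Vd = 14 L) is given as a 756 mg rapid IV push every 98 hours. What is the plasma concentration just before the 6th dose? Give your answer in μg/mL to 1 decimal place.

4.7 μg/mL

f = (1/2)^(τ/t½) = (1/2)^(98/27) ≈ 0.0808.
C₀ = D/Vd = 756/14 ≈ 54.000 μg/mL.
Before the 6th dose, 5 doses have been given. Superposition: Cmin = C₀·(f + f² + … + f^5).
≈ 54.000 × (0.0808 + 0.0065 + 0.0005 + 0.0000 + 0.0000) ≈ 54.000 × 0.0878 ≈ 4.741 μg/mL.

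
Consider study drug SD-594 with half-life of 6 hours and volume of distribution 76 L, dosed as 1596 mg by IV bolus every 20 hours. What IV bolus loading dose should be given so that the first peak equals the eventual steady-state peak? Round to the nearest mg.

f = (1/2)^(20/6) ≈ 0.099213; accumulation ratio R = 1/(1−f) ≈ 1.11014.
Loading dose to hit Cmax,ss on first dose: D_load = D_maint·R ≈ 1596 × 1.11014 ≈ 1771.78 mg.

1772 mg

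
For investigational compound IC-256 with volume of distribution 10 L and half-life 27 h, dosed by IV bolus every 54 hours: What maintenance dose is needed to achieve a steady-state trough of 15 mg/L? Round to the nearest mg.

450 mg

τ/t½ = 54/27 ≈ 2, so f = (1/2)^(54/27) ≈ 0.250000.
Cmin,ss = (D/Vd)·f/(1−f), so D = Cmin,ss·Vd·(1−f)/f.
D = 15 × 10 × (1−f)/f ≈ 15 × 10 × 3.00000 ≈ 450.00 mg.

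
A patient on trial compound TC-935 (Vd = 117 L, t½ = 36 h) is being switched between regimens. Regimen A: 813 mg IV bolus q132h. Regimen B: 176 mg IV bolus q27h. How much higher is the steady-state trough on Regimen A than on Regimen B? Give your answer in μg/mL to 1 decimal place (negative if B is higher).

-1.6 μg/mL

Regimen A: f = (1/2)^(132/36) ≈ 0.0787; Cmin,ss = (813/117)·f/(1−f) ≈ 0.594 μg/mL.
Regimen B: f = (1/2)^(27/36) ≈ 0.5946; Cmin,ss = (176/117)·f/(1−f) ≈ 2.206 μg/mL.
Difference ≈ 0.594 − 2.206 ≈ -1.612 μg/mL.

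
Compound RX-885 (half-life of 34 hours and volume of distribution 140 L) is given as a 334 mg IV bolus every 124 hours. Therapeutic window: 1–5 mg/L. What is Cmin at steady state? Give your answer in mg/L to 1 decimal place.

0.2 mg/L

Over one 124-h interval, 124/34 ≈ 3.6471 half-lives elapse, leaving f ≈ 0.0798 of each dose.
At steady state, accumulation factor R = 1/(1 − e^(−kτ)) ≈ 1.0867.
Single-dose peak C₀ = D/Vd = 334/140 ≈ 2.386 mg/L.
Steady-state peak Cmax,ss = C₀·R ≈ 2.386 × 1.0867 ≈ 2.593 mg/L.
Steady-state trough Cmin,ss = Cmax,ss·f ≈ 2.593 × 0.0798 ≈ 0.207 mg/L.
Trough 0.2 mg/L vs MEC 1 mg/L: subtherapeutic.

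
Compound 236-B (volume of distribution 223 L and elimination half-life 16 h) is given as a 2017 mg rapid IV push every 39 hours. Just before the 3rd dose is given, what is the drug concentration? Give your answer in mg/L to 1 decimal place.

f = (1/2)^(τ/t½) = (1/2)^(39/16) ≈ 0.1846.
C₀ = D/Vd = 2017/223 ≈ 9.045 mg/L.
Before the 3rd dose, 2 doses have been given. Superposition: Cmin = C₀·(f + f²).
≈ 9.045 × (0.1846 + 0.0341) ≈ 9.045 × 0.2187 ≈ 1.978 mg/L.

2.0 mg/L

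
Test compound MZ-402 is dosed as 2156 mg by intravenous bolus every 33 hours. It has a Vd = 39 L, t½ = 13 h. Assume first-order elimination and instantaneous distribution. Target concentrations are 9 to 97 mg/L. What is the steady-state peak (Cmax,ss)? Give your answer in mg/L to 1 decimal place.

66.8 mg/L

k = ln2/t½ = ln2/13 ≈ 0.053319 h⁻¹; fraction remaining f = e^(−kτ) = e^(−0.053319×33) ≈ 0.1721.
Accumulation ratio R = 1/(1 − f) ≈ 1/0.8279 ≈ 1.2079.
Single-dose peak C₀ = D/Vd = 2156/39 ≈ 55.282 mg/L.
Steady-state peak Cmax,ss = C₀·R ≈ 55.282 × 1.2079 ≈ 66.775 mg/L.
Peak 66.8 mg/L vs MTC 97 mg/L: below toxic threshold.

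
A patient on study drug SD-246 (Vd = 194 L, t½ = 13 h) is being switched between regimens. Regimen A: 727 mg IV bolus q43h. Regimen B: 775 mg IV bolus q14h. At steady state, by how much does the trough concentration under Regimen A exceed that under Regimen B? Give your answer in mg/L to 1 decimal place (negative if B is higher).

-3.2 mg/L

Regimen A: f = (1/2)^(43/13) ≈ 0.1010; Cmin,ss = (727/194)·f/(1−f) ≈ 0.421 mg/L.
Regimen B: f = (1/2)^(14/13) ≈ 0.4740; Cmin,ss = (775/194)·f/(1−f) ≈ 3.600 mg/L.
Difference ≈ 0.421 − 3.600 ≈ -3.179 mg/L.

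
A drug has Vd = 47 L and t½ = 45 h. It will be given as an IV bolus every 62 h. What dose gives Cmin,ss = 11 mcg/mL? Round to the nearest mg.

827 mg

τ/t½ = 62/45 ≈ 1.3778, so f = (1/2)^(62/45) ≈ 0.384811.
Cmin,ss = (D/Vd)·f/(1−f), so D = Cmin,ss·Vd·(1−f)/f.
D = 11 × 47 × (1−f)/f ≈ 11 × 47 × 1.59868 ≈ 826.52 mg.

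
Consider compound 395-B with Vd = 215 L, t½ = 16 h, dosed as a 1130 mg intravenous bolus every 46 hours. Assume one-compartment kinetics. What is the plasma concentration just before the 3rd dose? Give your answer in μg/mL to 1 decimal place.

f = (1/2)^(τ/t½) = (1/2)^(46/16) ≈ 0.1363.
C₀ = D/Vd = 1130/215 ≈ 5.256 μg/mL.
Before the 3rd dose, 2 doses have been given. Superposition: Cmin = C₀·(f + f²).
≈ 5.256 × (0.1363 + 0.0186) ≈ 5.256 × 0.1549 ≈ 0.814 μg/mL.

0.8 μg/mL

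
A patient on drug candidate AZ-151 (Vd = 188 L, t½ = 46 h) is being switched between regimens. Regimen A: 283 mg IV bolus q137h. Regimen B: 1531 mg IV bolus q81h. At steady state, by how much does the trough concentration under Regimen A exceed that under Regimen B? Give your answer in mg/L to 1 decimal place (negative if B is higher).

Regimen A: f = (1/2)^(137/46) ≈ 0.1269; Cmin,ss = (283/188)·f/(1−f) ≈ 0.219 mg/L.
Regimen B: f = (1/2)^(81/46) ≈ 0.2951; Cmin,ss = (1531/188)·f/(1−f) ≈ 3.409 mg/L.
Difference ≈ 0.219 − 3.409 ≈ -3.190 mg/L.

-3.2 mg/L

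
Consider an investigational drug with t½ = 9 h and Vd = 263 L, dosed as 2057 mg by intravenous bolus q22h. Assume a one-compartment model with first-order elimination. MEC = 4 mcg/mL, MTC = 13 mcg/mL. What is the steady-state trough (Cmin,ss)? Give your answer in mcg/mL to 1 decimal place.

1.8 mcg/mL

k = ln2/t½ = ln2/9 ≈ 0.077016 h⁻¹; fraction remaining f = e^(−kτ) = e^(−0.077016×22) ≈ 0.1837.
At steady state, accumulation factor R = 1/(1 − e^(−kτ)) ≈ 1.2250.
Single-dose peak C₀ = D/Vd = 2057/263 ≈ 7.821 mcg/mL.
Cmax,ss = C₀/(1 − f) ≈ 7.821/0.8163 ≈ 9.581 mcg/mL.
Steady-state trough Cmin,ss = Cmax,ss·f ≈ 9.581 × 0.1837 ≈ 1.760 mcg/mL.
Trough 1.8 mcg/mL vs MEC 4 mcg/mL: subtherapeutic.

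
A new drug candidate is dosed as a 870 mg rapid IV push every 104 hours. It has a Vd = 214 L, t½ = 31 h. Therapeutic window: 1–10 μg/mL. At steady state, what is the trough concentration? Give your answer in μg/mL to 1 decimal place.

τ/t½ = 104/31 ≈ 3.3548, so fraction remaining f = (1/2)^(104/31) ≈ 0.0977.
Accumulation ratio R = 1/(1 − f) ≈ 1/0.9023 ≈ 1.1083.
Single-dose peak C₀ = D/Vd = 870/214 ≈ 4.065 μg/mL.
Steady-state peak Cmax,ss = C₀·R ≈ 4.065 × 1.1083 ≈ 4.505 μg/mL.
Steady-state trough Cmin,ss = Cmax,ss·f ≈ 4.505 × 0.0977 ≈ 0.440 μg/mL.
Trough 0.4 μg/mL vs MEC 1 μg/mL: subtherapeutic.

0.4 μg/mL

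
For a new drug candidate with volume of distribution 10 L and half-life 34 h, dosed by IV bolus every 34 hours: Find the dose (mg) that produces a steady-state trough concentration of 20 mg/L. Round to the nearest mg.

τ/t½ = 34/34 ≈ 1, so f = (1/2)^(34/34) ≈ 0.500000.
Cmin,ss = (D/Vd)·f/(1−f), so D = Cmin,ss·Vd·(1−f)/f.
D = 20 × 10 × (1−f)/f ≈ 20 × 10 × 1.00000 ≈ 200.00 mg.

200 mg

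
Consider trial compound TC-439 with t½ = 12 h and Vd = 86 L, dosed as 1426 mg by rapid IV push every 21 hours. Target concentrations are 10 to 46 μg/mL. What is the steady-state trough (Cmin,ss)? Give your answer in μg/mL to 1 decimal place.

k = ln2/t½ = ln2/12 ≈ 0.057762 h⁻¹; fraction remaining f = e^(−kτ) = e^(−0.057762×21) ≈ 0.2973.
Single-dose peak C₀ = D/Vd = 1426/86 ≈ 16.581 μg/mL.
Steady-state trough Cmin,ss = C₀·f/(1−f) ≈ 16.581 × 0.2973/0.7027 ≈ 7.015 μg/mL.
Trough 7.0 μg/mL vs MEC 10 μg/mL: subtherapeutic.

7.0 μg/mL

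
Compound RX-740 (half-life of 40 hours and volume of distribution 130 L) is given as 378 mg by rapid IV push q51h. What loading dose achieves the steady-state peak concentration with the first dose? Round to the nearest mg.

f = (1/2)^(51/40) ≈ 0.413225; accumulation ratio R = 1/(1−f) ≈ 1.70423.
Loading dose to hit Cmax,ss on first dose: D_load = D_maint·R ≈ 378 × 1.70423 ≈ 644.20 mg.

644 mg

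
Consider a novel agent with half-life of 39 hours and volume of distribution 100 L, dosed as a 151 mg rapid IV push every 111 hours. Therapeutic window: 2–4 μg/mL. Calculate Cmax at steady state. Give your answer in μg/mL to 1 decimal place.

τ/t½ = 111/39 ≈ 2.8462, so fraction remaining f = (1/2)^(111/39) ≈ 0.1391.
Accumulation ratio R = 1/(1 − f) ≈ 1/0.8609 ≈ 1.1616.
Single-dose peak C₀ = D/Vd = 151/100 ≈ 1.510 μg/mL.
Steady-state peak Cmax,ss = C₀·R ≈ 1.510 × 1.1616 ≈ 1.754 μg/mL.
Peak 1.8 μg/mL vs MTC 4 μg/mL: below toxic threshold.

1.8 μg/mL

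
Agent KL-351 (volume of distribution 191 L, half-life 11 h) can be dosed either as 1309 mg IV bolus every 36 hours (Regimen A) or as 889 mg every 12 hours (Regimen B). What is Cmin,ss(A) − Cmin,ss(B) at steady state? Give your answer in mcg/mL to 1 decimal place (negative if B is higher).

Regimen A: f = (1/2)^(36/11) ≈ 0.1035; Cmin,ss = (1309/191)·f/(1−f) ≈ 0.791 mcg/mL.
Regimen B: f = (1/2)^(12/11) ≈ 0.4695; Cmin,ss = (889/191)·f/(1−f) ≈ 4.119 mcg/mL.
Difference ≈ 0.791 − 4.119 ≈ -3.328 mcg/mL.

-3.3 mcg/mL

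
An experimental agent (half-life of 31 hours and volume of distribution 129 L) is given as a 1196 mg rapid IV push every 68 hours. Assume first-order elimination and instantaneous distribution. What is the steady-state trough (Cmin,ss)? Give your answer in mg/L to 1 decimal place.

k = ln2/t½ = ln2/31 ≈ 0.022360 h⁻¹; fraction remaining f = e^(−kτ) = e^(−0.022360×68) ≈ 0.2186.
At steady state, accumulation factor R = 1/(1 − e^(−kτ)) ≈ 1.2798.
Each bolus raises the concentration by D/Vd = 1196/129 ≈ 9.271 mg/L.
Steady-state peak Cmax,ss = C₀·R ≈ 9.271 × 1.2798 ≈ 11.865 mg/L.
Steady-state trough Cmin,ss = Cmax,ss·f ≈ 11.865 × 0.2186 ≈ 2.594 mg/L.

2.6 mg/L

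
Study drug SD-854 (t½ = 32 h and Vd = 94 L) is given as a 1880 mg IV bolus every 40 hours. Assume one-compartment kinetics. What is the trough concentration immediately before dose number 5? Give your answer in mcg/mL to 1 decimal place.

14.1 mcg/mL

f = (1/2)^(τ/t½) = (1/2)^(40/32) ≈ 0.4204.
C₀ = D/Vd = 1880/94 ≈ 20.000 mcg/mL.
Before the 5th dose, 4 doses have been given. Superposition: Cmin = C₀·(f + f² + … + f^4).
≈ 20.000 × (0.4204 + 0.1767 + 0.0743 + 0.0312) ≈ 20.000 × 0.7026 ≈ 14.052 mcg/mL.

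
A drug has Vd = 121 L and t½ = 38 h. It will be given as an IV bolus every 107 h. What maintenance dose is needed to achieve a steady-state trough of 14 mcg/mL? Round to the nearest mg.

10234 mg

τ/t½ = 107/38 ≈ 2.8158, so f = (1/2)^(107/38) ≈ 0.142024.
Cmin,ss = (D/Vd)·f/(1−f), so D = Cmin,ss·Vd·(1−f)/f.
D = 14 × 121 × (1−f)/f ≈ 14 × 121 × 6.04106 ≈ 10233.56 mg.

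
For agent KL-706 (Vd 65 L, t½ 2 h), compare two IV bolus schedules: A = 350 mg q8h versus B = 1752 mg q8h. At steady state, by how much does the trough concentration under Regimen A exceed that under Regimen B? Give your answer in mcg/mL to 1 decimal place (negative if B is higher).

-1.4 mcg/mL

Regimen A: f = (1/2)^(8/2) ≈ 0.0625; Cmin,ss = (350/65)·f/(1−f) ≈ 0.359 mcg/mL.
Regimen B: f = (1/2)^(8/2) ≈ 0.0625; Cmin,ss = (1752/65)·f/(1−f) ≈ 1.797 mcg/mL.
Difference ≈ 0.359 − 1.797 ≈ -1.438 mcg/mL.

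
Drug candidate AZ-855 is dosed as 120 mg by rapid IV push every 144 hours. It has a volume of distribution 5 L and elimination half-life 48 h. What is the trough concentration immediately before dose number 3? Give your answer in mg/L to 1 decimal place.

f = (1/2)^(τ/t½) = (1/2)^(144/48) ≈ 0.1250.
C₀ = D/Vd = 120/5 ≈ 24.000 mg/L.
Before the 3rd dose, 2 doses have been given. Superposition: Cmin = C₀·(f + f²).
≈ 24.000 × (0.1250 + 0.0156) ≈ 24.000 × 0.1406 ≈ 3.374 mg/L.

3.4 mg/L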